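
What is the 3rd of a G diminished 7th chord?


Let's work it out.
Diminished 7th chord = root + minor 3rd + diminished 5th + diminished 7th
Seventh chords stack in thirds, so the letter names are G-B-D-F
Root: G
Minor 3rd above G: Bb
Diminished 5th above G: Db
Diminished 7th above G: Fb
The 3rd = Bb


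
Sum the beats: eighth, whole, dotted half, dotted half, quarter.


Beat values:
  eighth = 0.5 beats
  whole = 4 beats
  dotted half = 3 beats
  dotted half = 3 beats
  quarter = 1 beat
Sum = 0.5 + 4 + 3 + 3 + 1
= 11.5 beats


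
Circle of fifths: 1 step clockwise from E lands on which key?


Step by step:
Each clockwise step on the circle of fifths moves up a perfect 5th
From E: E → B
= B


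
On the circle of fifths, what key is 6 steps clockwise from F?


Let's work it out.
Each clockwise step on the circle of fifths moves up a perfect 5th
From F: F → C → G → D → A → E → B
= B


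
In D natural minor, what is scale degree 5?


Natural minor scale pattern: W-H-W-W-H-W-W (2-1-2-2-1-2-2 semitones)
Starting from D:
  D + 2 semitones → E
  E + 1 semitone → F
  F + 2 semitones → G
  G + 2 semitones → A
  A + 1 semitone → Bb
  Bb + 2 semitones → C
  C + 2 semitones → D
Scale: D E F G A Bb C
Degree 5 = A


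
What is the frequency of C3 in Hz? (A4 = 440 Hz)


f = 440 × 2^(n/12) where n = semitones from A4
C3: -21 semitones from A4
f = 440 × 2^(-21/12)
f = 130.81 Hz


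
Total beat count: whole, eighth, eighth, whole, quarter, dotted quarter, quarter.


Let's work it out.
Beat values:
  whole = 4 beats
  eighth = 0.5 beats
  eighth = 0.5 beats
  whole = 4 beats
  quarter = 1 beat
  dotted quarter = 1.5 beats
  quarter = 1 beat
Sum = 4 + 0.5 + 0.5 + 4 + 1 + 1.5 + 1
= 12.5 beats


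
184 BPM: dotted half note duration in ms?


Solution.
One quarter-note beat = 60000 / BPM = 60000 / 184 ms
Dotted half note = 3 × quarter note
Duration = 3 × 60000 / 184 = 180000 / 184
= 978.3 ms


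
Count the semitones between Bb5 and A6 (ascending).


Reasoning:
Absolute semitone position = octave×12 + chromatic position
Bb5: 5×12 + 10 = 70
A6: 6×12 + 9 = 81
Difference = 81 - 70 = 11
= 11 semitones


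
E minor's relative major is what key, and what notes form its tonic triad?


The relative major shares the key signature and is a minor 3rd above the minor tonic
A minor 3rd above E is G
→ relative major of E minor is G major
Tonic triad of G major = root + major 3rd + perfect 5th = G B D
= G major; triad = G B D


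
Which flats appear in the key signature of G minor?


Step by step:
Flat minor keys: A(0), D(1), G(2), C(3), F(4), Bb(5), Eb(6), Ab(7)
G minor has 2 flats
Order of flats: Bb Eb Ab Db Gb Cb Fb → first 2: Bb, Eb
= Bb, Eb


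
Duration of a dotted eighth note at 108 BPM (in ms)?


One quarter-note beat = 60000 / BPM = 60000 / 108 ms
Dotted eighth note = 3/4 × quarter note
Duration = 3/4 × 60000 / 108 = 45000 / 108
= 416.7 ms


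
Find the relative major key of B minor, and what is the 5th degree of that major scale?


Reasoning:
The relative major shares the key signature and is a minor 3rd above the minor tonic
A minor 3rd above B is D
→ relative major of B minor is D major
D major scale: D E F# G A B C#
= D major; 5th degree = A


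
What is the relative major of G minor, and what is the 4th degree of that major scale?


Let's work it out.
The relative major shares the key signature and is a minor 3rd above the minor tonic
A minor 3rd above G is Bb
→ relative major of G minor is Bb major
Bb major scale: Bb C D Eb F G A
= Bb major; 4th degree = Eb


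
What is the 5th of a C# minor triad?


Solution.
Minor triad = root + minor 3rd (3 semitones) + perfect 5th (7 semitones)
A triad on C# stacks thirds, so the chord tones use letter names C-E-G
Root: C#
Minor 3rd above C#: E
Perfect 5th above C#: G#
The 5th = G#


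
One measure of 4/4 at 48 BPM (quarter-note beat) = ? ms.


Let's work it out.
Quarter-note beat duration = 60000 / 48 ms
Beats per measure (4/4) = 4
One measure = 4 × 60000 / 48 = 240000 / 48 ms
= 5000.0 ms


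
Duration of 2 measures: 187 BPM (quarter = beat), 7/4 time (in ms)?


Step by step:
Quarter-note beat duration = 60000 / 187 ms
Beats per measure (7/4) = 7
One measure = 7 × 60000 / 187 = 420000 / 187 ms
2 measures = 2 × 420000 / 187 = 840000 / 187
= 4492.0 ms


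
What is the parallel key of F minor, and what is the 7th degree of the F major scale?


Step by step:
Parallel keys share the same tonic but differ in mode
F minor → parallel is F major
F major scale: F G A Bb C D E
= F major; 7th degree = E


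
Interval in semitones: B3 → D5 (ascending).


Step by step:
Absolute semitone position = octave×12 + chromatic position
B3: 3×12 + 11 = 47
D5: 5×12 + 2 = 62
Difference = 62 - 47 = 15
= 15 semitones


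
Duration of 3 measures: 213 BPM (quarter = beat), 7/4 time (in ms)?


Working:
Quarter-note beat duration = 60000 / 213 ms
Beats per measure (7/4) = 7
One measure = 7 × 60000 / 213 = 420000 / 213 ms
3 measures = 3 × 420000 / 213 = 1260000 / 213
= 5915.5 ms


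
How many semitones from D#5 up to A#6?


Absolute semitone position = octave×12 + chromatic position
D#5: 5×12 + 3 = 63
A#6: 6×12 + 10 = 82
Difference = 82 - 63 = 19
= 19 semitones


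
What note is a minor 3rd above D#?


A 3rd spans 3 letter names, so from D we land on F
A minor 3rd = 3 semitones above D#
Spell F at that pitch: F#
= F#


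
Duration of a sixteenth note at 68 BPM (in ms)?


Step by step:
One quarter-note beat = 60000 / BPM = 60000 / 68 ms
Sixteenth note = 1/4 × quarter note
Duration = 1/4 × 60000 / 68 = 15000 / 68
= 220.6 ms


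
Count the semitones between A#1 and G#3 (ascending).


Absolute semitone position = octave×12 + chromatic position
A#1: 1×12 + 10 = 22
G#3: 3×12 + 8 = 44
Difference = 44 - 22 = 22
= 22 semitones


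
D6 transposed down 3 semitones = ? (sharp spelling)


Working:
D6: chromatic position 2 in octave 6 → absolute = 6×12 + 2 = 74
Transpose down 3: 74 - 3 = 71
71 = 5×12 + 11 → B in octave 5
Result = B5


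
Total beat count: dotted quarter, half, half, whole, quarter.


Beat values:
  dotted quarter = 1.5 beats
  half = 2 beats
  half = 2 beats
  whole = 4 beats
  quarter = 1 beat
Sum = 1.5 + 2 + 2 + 4 + 1
= 10.5 beats


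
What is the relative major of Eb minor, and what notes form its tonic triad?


The relative major shares the key signature and is a minor 3rd above the minor tonic
A minor 3rd above Eb is Gb
→ relative major of Eb minor is Gb major
Tonic triad of Gb major = root + major 3rd + perfect 5th = Gb Bb Db
= Gb major; triad = Gb Bb Db


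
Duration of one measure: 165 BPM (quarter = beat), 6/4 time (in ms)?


Reasoning:
Quarter-note beat duration = 60000 / 165 ms
Beats per measure (6/4) = 6
One measure = 6 × 60000 / 165 = 360000 / 165 ms
= 2181.8 ms


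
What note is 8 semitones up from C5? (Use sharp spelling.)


C5: chromatic position 0 in octave 5 → absolute = 5×12 + 0 = 60
Transpose up 8: 60 + 8 = 68
68 = 5×12 + 8 → G# in octave 5
Result = G#5


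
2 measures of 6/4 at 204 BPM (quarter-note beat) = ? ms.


Let's work it out.
Quarter-note beat duration = 60000 / 204 ms
Beats per measure (6/4) = 6
One measure = 6 × 60000 / 204 = 360000 / 204 ms
2 measures = 2 × 360000 / 204 = 720000 / 204
= 3529.4 ms


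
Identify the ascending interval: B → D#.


Working:
Letter names: B → D spans 3 letter names → a 3rd
Semitones: B → D# = 4 half-steps
A 3rd of 4 semitones is a major 3rd
= major 3rd


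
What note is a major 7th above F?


Working:
A 7th spans 7 letter names, so from F we land on E
A major 7th = 11 semitones above F
Spell E at that pitch: E
= E


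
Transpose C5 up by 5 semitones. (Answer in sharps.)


Step by step:
C5: chromatic position 0 in octave 5 → absolute = 5×12 + 0 = 60
Transpose up 5: 60 + 5 = 65
65 = 5×12 + 5 → F in octave 5
Result = F5


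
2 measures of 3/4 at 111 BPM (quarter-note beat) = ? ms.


Working:
Quarter-note beat duration = 60000 / 111 ms
Beats per measure (3/4) = 3
One measure = 3 × 60000 / 111 = 180000 / 111 ms
2 measures = 2 × 180000 / 111 = 360000 / 111
= 3243.2 ms


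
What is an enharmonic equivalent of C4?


Step by step:
Enharmonic notes sound the same pitch but are spelled with different letter names
C and B# name the same pitch class
Octave numbers change at C, so C4 = B#3
= B#3


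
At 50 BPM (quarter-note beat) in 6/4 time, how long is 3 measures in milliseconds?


Quarter-note beat duration = 60000 / 50 ms
Beats per measure (6/4) = 6
One measure = 6 × 60000 / 50 = 360000 / 50 ms
3 measures = 3 × 360000 / 50 = 1080000 / 50
= 21600.0 ms


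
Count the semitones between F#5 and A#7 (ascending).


Working:
Absolute semitone position = octave×12 + chromatic position
F#5: 5×12 + 6 = 66
A#7: 7×12 + 10 = 94
Difference = 94 - 66 = 28
= 28 semitones


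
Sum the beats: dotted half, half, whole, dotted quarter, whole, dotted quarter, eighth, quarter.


Let's work it out.
Beat values:
  dotted half = 3 beats
  half = 2 beats
  whole = 4 beats
  dotted quarter = 1.5 beats
  whole = 4 beats
  dotted quarter = 1.5 beats
  eighth = 0.5 beats
  quarter = 1 beat
Sum = 3 + 2 + 4 + 1.5 + 4 + 1.5 + 0.5 + 1
= 17.5 beats


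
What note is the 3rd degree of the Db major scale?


Major scale pattern: W-W-H-W-W-W-H (2-2-1-2-2-2-1 semitones)
Starting from Db:
  Db + 2 semitones → Eb
  Eb + 2 semitones → F
  F + 1 semitone → Gb
  Gb + 2 semitones → Ab
  Ab + 2 semitones → Bb
  Bb + 2 semitones → C
  C + 1 semitone → Db
Scale: Db Eb F Gb Ab Bb C
Degree 3 = F


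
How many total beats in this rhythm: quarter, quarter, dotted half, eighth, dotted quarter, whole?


Step by step:
Beat values:
  quarter = 1 beat
  quarter = 1 beat
  dotted half = 3 beats
  eighth = 0.5 beats
  dotted quarter = 1.5 beats
  whole = 4 beats
Sum = 1 + 1 + 3 + 0.5 + 1.5 + 4
= 11 beats


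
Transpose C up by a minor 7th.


Let's work it out.
minor 7th: 7 letter names, 10 semitones
Letter: C + 6 → B
Pitch: C + 10 semitones, spelled as a B → Bb
= Bb


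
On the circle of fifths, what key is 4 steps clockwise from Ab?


Reasoning:
Each clockwise step on the circle of fifths moves up a perfect 5th
From Ab: Ab → Eb → Bb → F → C
= C


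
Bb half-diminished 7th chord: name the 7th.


Half-diminished 7th chord = root + minor 3rd + diminished 5th + minor 7th
Seventh chords stack in thirds, so the letter names are B-D-F-A
Root: Bb
Minor 3rd above Bb: Db
Diminished 5th above Bb: Fb
Minor 7th above Bb: Ab
The 7th = Ab


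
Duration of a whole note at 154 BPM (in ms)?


One quarter-note beat = 60000 / BPM = 60000 / 154 ms
Whole note = 4 × quarter note
Duration = 4 × 60000 / 154 = 240000 / 154
= 1558.4 ms


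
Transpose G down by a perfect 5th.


Step by step:
perfect 5th: 5 letter names, 7 semitones
Letter: G - 4 → C
Pitch: G - 7 semitones, spelled as a C → C
= C


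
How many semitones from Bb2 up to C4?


Reasoning:
Absolute semitone position = octave×12 + chromatic position
Bb2: 2×12 + 10 = 34
C4: 4×12 + 0 = 48
Difference = 48 - 34 = 14
= 14 semitones


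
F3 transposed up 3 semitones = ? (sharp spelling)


Reasoning:
F3: chromatic position 5 in octave 3 → absolute = 3×12 + 5 = 41
Transpose up 3: 41 + 3 = 44
44 = 3×12 + 8 → G# in octave 3
Result = G#3


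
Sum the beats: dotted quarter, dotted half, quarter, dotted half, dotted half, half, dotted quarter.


Step by step:
Beat values:
  dotted quarter = 1.5 beats
  dotted half = 3 beats
  quarter = 1 beat
  dotted half = 3 beats
  dotted half = 3 beats
  half = 2 beats
  dotted quarter = 1.5 beats
Sum = 1.5 + 3 + 1 + 3 + 3 + 2 + 1.5
= 15 beats


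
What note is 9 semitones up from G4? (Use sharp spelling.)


Working:
G4: chromatic position 7 in octave 4 → absolute = 4×12 + 7 = 55
Transpose up 9: 55 + 9 = 64
64 = 5×12 + 4 → E in octave 5
Result = E5


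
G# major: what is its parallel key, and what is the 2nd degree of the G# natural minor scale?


Step by step:
Parallel keys share the same tonic but differ in mode
G# major → parallel is G# minor
G# natural minor scale: G# A# B C# D# E F#
= G# minor; 2nd degree = A#


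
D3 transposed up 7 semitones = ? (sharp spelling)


Working:
D3: chromatic position 2 in octave 3 → absolute = 3×12 + 2 = 38
Transpose up 7: 38 + 7 = 45
45 = 3×12 + 9 → A in octave 3
Result = A3


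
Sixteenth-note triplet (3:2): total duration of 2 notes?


Solution.
Triplet: 3 notes occupy the space of 2 sixteenth notes
Space = 2 × 1/4 = 1/2 beats
Each triplet note = 1/2 / 3 = 1/6 beats
2 notes = 2 × 1/6 = 1/3
= 1/3 beats


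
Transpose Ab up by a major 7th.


Reasoning:
major 7th: 7 letter names, 11 semitones
Letter: A + 6 → G
Pitch: Ab + 11 semitones, spelled as a G → G
= G


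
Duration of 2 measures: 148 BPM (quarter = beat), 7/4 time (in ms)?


Solution.
Quarter-note beat duration = 60000 / 148 ms
Beats per measure (7/4) = 7
One measure = 7 × 60000 / 148 = 420000 / 148 ms
2 measures = 2 × 420000 / 148 = 840000 / 148
= 5675.7 ms


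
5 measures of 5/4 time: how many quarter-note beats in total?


Let's work it out.
Time signature 5/4: the bottom number 4 means the quarter note gets one count
The top number 5 means 5 quarter-note beats per measure
Total = 5 × 5 measures
= 25 quarter-note beats


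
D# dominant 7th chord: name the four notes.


Working:
Dominant 7th chord = root + major 3rd + perfect 5th + minor 7th
Seventh chords stack in thirds, so the letter names are D-F-A-C
Root: D#
Major 3rd above D#: F##
Perfect 5th above D#: A#
Minor 7th above D#: C#
Chord = D# F## A# C#


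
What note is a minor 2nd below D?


A 2nd spans 2 letter names, so from D we land on C
A minor 2nd = 1 semitone below D
Spell C at that pitch: C#
= C#


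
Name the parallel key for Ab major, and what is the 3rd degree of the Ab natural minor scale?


Let's work it out.
Parallel keys share the same tonic but differ in mode
Ab major → parallel is Ab minor
Ab natural minor scale: Ab Bb Cb Db Eb Fb Gb
= Ab minor; 3rd degree = Cb


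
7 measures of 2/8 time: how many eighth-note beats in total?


Step by step:
Time signature 2/8: the bottom number 8 means the eighth note gets one count
The top number 2 means 2 eighth-note beats per measure
Total = 2 × 7 measures
= 14 eighth-note beats


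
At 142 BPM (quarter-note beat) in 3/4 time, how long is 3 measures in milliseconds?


Step by step:
Quarter-note beat duration = 60000 / 142 ms
Beats per measure (3/4) = 3
One measure = 3 × 60000 / 142 = 180000 / 142 ms
3 measures = 3 × 180000 / 142 = 540000 / 142
= 3802.8 ms


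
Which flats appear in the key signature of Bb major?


Let's work it out.
Flat major keys: C(0), F(1), Bb(2), Eb(3), Ab(4), Db(5), Gb(6), Cb(7)
Bb major has 2 flats
Order of flats: Bb Eb Ab Db Gb Cb Fb → first 2: Bb, Eb
= Bb, Eb


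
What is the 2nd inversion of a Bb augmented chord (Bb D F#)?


Reasoning:
Root position: Bb D F#
2nd inversion: move root and 3rd up an octave
Bass note: F#
Notes (bottom to top) = F# Bb D


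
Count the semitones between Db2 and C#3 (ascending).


Working:
Absolute semitone position = octave×12 + chromatic position
Db2: 2×12 + 1 = 25
C#3: 3×12 + 1 = 37
Difference = 37 - 25 = 12
= 12 semitones


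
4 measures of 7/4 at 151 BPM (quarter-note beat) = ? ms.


Quarter-note beat duration = 60000 / 151 ms
Beats per measure (7/4) = 7
One measure = 7 × 60000 / 151 = 420000 / 151 ms
4 measures = 4 × 420000 / 151 = 1680000 / 151
= 11125.8 ms


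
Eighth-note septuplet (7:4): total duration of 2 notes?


Let's work it out.
Septuplet: 7 notes occupy the space of 4 eighth notes
Space = 4 × 1/2 = 2 beats
Each septuplet note = 2 / 7 = 2/7 beats
2 notes = 2 × 2/7 = 4/7
= 4/7 beats


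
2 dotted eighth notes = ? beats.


Base eighth note = 1/2 beats
Dot 1 adds half the previous value: +1/4
One dotted eighth = 1/2 + 1/4 = 3/4
2 of them = 2 × 3/4 = 3/2
= 3/2 beats


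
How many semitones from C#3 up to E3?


Step by step:
Absolute semitone position = octave×12 + chromatic position
C#3: 3×12 + 1 = 37
E3: 3×12 + 4 = 40
Difference = 40 - 37 = 3
= 3 semitones


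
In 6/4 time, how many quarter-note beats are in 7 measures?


Reasoning:
Time signature 6/4: the bottom number 4 means the quarter note gets one count
The top number 6 means 6 quarter-note beats per measure
Total = 6 × 7 measures
= 42 quarter-note beats


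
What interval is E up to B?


Let's work it out.
Letter names: E → B spans 5 letter names → a 5th
Semitones: E → B = 7 half-steps
A 5th of 7 semitones is a perfect 5th
= perfect 5th


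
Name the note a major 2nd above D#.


Let's work it out.
A 2nd spans 2 letter names, so from D we land on E
A major 2nd = 2 semitones above D#
Spell E at that pitch: E#
= E#


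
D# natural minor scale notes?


Working:
Natural minor scale pattern: W-H-W-W-H-W-W (2-1-2-2-1-2-2 semitones)
Starting from D#:
  D# + 2 semitones → E#
  E# + 1 semitone → F#
  F# + 2 semitones → G#
  G# + 2 semitones → A#
  A# + 1 semitone → B
  B + 2 semitones → C#
  C# + 2 semitones → D#
Scale = D# E# F# G# A# B C#


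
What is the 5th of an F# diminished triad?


Let's work it out.
Diminished triad = root + minor 3rd (3 semitones) + diminished 5th (6 semitones)
A triad on F# stacks thirds, so the chord tones use letter names F-A-C
Root: F#
Minor 3rd above F#: A
Diminished 5th above F#: C
The 5th = C


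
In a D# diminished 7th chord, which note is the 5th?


Reasoning:
Diminished 7th chord = root + minor 3rd + diminished 5th + diminished 7th
Seventh chords stack in thirds, so the letter names are D-F-A-C
Root: D#
Minor 3rd above D#: F#
Diminished 5th above D#: A
Diminished 7th above D#: C
The 5th = A


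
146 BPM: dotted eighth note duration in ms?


One quarter-note beat = 60000 / BPM = 60000 / 146 ms
Dotted eighth note = 3/4 × quarter note
Duration = 3/4 × 60000 / 146 = 45000 / 146
= 308.2 ms


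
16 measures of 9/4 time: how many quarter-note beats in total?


Reasoning:
Time signature 9/4: the bottom number 4 means the quarter note gets one count
The top number 9 means 9 quarter-note beats per measure
Total = 9 × 16 measures
= 144 quarter-note beats


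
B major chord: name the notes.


Major triad = root + major 3rd (4 semitones) + perfect 5th (7 semitones)
A triad on B stacks thirds, so the chord tones use letter names B-D-F
Root: B
Major 3rd above B: D#
Perfect 5th above B: F#
Chord = B D# F#


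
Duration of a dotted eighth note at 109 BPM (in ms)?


One quarter-note beat = 60000 / BPM = 60000 / 109 ms
Dotted eighth note = 3/4 × quarter note
Duration = 3/4 × 60000 / 109 = 45000 / 109
= 412.8 ms


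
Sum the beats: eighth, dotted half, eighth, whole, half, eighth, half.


Reasoning:
Beat values:
  eighth = 0.5 beats
  dotted half = 3 beats
  eighth = 0.5 beats
  whole = 4 beats
  half = 2 beats
  eighth = 0.5 beats
  half = 2 beats
Sum = 0.5 + 3 + 0.5 + 4 + 2 + 0.5 + 2
= 12.5 beats


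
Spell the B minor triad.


Let's work it out.
Minor triad = root + minor 3rd (3 semitones) + perfect 5th (7 semitones)
A triad on B stacks thirds, so the chord tones use letter names B-D-F
Root: B
Minor 3rd above B: D
Perfect 5th above B: F#
Chord = B D F#


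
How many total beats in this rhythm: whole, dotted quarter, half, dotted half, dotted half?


Beat values:
  whole = 4 beats
  dotted quarter = 1.5 beats
  half = 2 beats
  dotted half = 3 beats
  dotted half = 3 beats
Sum = 4 + 1.5 + 2 + 3 + 3
= 13.5 beats


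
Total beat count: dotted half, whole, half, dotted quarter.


Beat values:
  dotted half = 3 beats
  whole = 4 beats
  half = 2 beats
  dotted quarter = 1.5 beats
Sum = 3 + 4 + 2 + 1.5
= 10.5 beats


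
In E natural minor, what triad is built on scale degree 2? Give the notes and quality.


E natural minor scale: E F# G A B C D
Diatonic triad on degree 2 stacks scale notes 2, 4, 6: F# A C
F#→A = 3 semitones; F#→C = 6 semitones → diminished triad
= F# A C (diminished)


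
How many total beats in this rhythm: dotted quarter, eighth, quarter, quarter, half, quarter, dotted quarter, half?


Reasoning:
Beat values:
  dotted quarter = 1.5 beats
  eighth = 0.5 beats
  quarter = 1 beat
  quarter = 1 beat
  half = 2 beats
  quarter = 1 beat
  dotted quarter = 1.5 beats
  half = 2 beats
Sum = 1.5 + 0.5 + 1 + 1 + 2 + 1 + 1.5 + 2
= 10.5 beats


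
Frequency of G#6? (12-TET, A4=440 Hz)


Solution.
f = 440 × 2^(n/12) where n = semitones from A4
G#6: 23 semitones from A4
f = 440 × 2^(23/12)
f = 1661.22 Hz


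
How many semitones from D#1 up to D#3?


Reasoning:
Absolute semitone position = octave×12 + chromatic position
D#1: 1×12 + 3 = 15
D#3: 3×12 + 3 = 39
Difference = 39 - 15 = 24
= 24 semitones


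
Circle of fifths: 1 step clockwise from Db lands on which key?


Reasoning:
Each clockwise step on the circle of fifths moves up a perfect 5th
From Db: Db → Ab
= Ab


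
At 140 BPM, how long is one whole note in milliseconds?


Let's work it out.
One quarter-note beat = 60000 / BPM = 60000 / 140 ms
Whole note = 4 × quarter note
Duration = 4 × 60000 / 140 = 240000 / 140
= 1714.3 ms


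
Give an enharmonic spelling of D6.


Step by step:
Enharmonic notes sound the same pitch but are spelled with different letter names
D and C## name the same pitch class
= C##6


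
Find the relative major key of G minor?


Reasoning:
The relative major shares the key signature and is a minor 3rd above the minor tonic
A minor 3rd above G is Bb
→ relative major of G minor is Bb major
= Bb major


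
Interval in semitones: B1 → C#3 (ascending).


Step by step:
Absolute semitone position = octave×12 + chromatic position
B1: 1×12 + 11 = 23
C#3: 3×12 + 1 = 37
Difference = 37 - 23 = 14
= 14 semitones


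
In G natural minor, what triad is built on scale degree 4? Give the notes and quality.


G natural minor scale: G A Bb C D Eb F
Diatonic triad on degree 4 stacks scale notes 4, 6, 1: C Eb G
C→Eb = 3 semitones; C→G = 7 semitones → minor triad
= C Eb G (minor)


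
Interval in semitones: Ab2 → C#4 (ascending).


Absolute semitone position = octave×12 + chromatic position
Ab2: 2×12 + 8 = 32
C#4: 4×12 + 1 = 49
Difference = 49 - 32 = 17
= 17 semitones


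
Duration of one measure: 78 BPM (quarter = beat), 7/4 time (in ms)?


Let's work it out.
Quarter-note beat duration = 60000 / 78 ms
Beats per measure (7/4) = 7
One measure = 7 × 60000 / 78 = 420000 / 78 ms
= 5384.6 ms


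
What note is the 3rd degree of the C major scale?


Major scale pattern: W-W-H-W-W-W-H (2-2-1-2-2-2-1 semitones)
Starting from C:
  C + 2 semitones → D
  D + 2 semitones → E
  E + 1 semitone → F
  F + 2 semitones → G
  G + 2 semitones → A
  A + 2 semitones → B
  B + 1 semitone → C
Scale: C D E F G A B
Degree 3 = E


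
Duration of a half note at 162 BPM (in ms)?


Solution.
One quarter-note beat = 60000 / BPM = 60000 / 162 ms
Half note = 2 × quarter note
Duration = 2 × 60000 / 162 = 120000 / 162
= 740.7 ms


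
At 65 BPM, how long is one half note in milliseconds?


One quarter-note beat = 60000 / BPM = 60000 / 65 ms
Half note = 2 × quarter note
Duration = 2 × 60000 / 65 = 120000 / 65
= 1846.2 ms


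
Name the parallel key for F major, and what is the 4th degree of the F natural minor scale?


Reasoning:
Parallel keys share the same tonic but differ in mode
F major → parallel is F minor
F natural minor scale: F G Ab Bb C Db Eb
= F minor; 4th degree = Bb


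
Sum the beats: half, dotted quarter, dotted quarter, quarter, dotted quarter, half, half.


Solution.
Beat values:
  half = 2 beats
  dotted quarter = 1.5 beats
  dotted quarter = 1.5 beats
  quarter = 1 beat
  dotted quarter = 1.5 beats
  half = 2 beats
  half = 2 beats
Sum = 2 + 1.5 + 1.5 + 1 + 1.5 + 2 + 2
= 11.5 beats


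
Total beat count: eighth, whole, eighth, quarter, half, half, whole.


Reasoning:
Beat values:
  eighth = 0.5 beats
  whole = 4 beats
  eighth = 0.5 beats
  quarter = 1 beat
  half = 2 beats
  half = 2 beats
  whole = 4 beats
Sum = 0.5 + 4 + 0.5 + 1 + 2 + 2 + 4
= 14 beats


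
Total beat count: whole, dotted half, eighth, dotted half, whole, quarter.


Reasoning:
Beat values:
  whole = 4 beats
  dotted half = 3 beats
  eighth = 0.5 beats
  dotted half = 3 beats
  whole = 4 beats
  quarter = 1 beat
Sum = 4 + 3 + 0.5 + 3 + 4 + 1
= 15.5 beats


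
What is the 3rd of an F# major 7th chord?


Working:
Major 7th chord = root + major 3rd + perfect 5th + major 7th
Seventh chords stack in thirds, so the letter names are F-A-C-E
Root: F#
Major 3rd above F#: A#
Perfect 5th above F#: C#
Major 7th above F#: E#
The 3rd = A#


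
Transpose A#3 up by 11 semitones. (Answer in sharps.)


A#3: chromatic position 10 in octave 3 → absolute = 3×12 + 10 = 46
Transpose up 11: 46 + 11 = 57
57 = 4×12 + 9 → A in octave 4
Result = A4


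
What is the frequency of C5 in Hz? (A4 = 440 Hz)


f = 440 × 2^(n/12) where n = semitones from A4
C5: 3 semitones from A4
f = 440 × 2^(3/12)
f = 523.25 Hz


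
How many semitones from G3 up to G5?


Solution.
Absolute semitone position = octave×12 + chromatic position
G3: 3×12 + 7 = 43
G5: 5×12 + 7 = 67
Difference = 67 - 43 = 24
= 24 semitones


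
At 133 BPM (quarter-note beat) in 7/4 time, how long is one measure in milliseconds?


Quarter-note beat duration = 60000 / 133 ms
Beats per measure (7/4) = 7
One measure = 7 × 60000 / 133 = 420000 / 133 ms
= 3157.9 ms


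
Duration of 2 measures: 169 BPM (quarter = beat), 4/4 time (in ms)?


Quarter-note beat duration = 60000 / 169 ms
Beats per measure (4/4) = 4
One measure = 4 × 60000 / 169 = 240000 / 169 ms
2 measures = 2 × 240000 / 169 = 480000 / 169
= 2840.2 ms


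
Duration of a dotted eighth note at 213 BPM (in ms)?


Working:
One quarter-note beat = 60000 / BPM = 60000 / 213 ms
Dotted eighth note = 3/4 × quarter note
Duration = 3/4 × 60000 / 213 = 45000 / 213
= 211.3 ms


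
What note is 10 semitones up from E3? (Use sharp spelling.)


Step by step:
E3: chromatic position 4 in octave 3 → absolute = 3×12 + 4 = 40
Transpose up 10: 40 + 10 = 50
50 = 4×12 + 2 → D in octave 4
Result = D4


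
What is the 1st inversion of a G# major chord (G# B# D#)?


Step by step:
Root position: G# B# D#
1st inversion: move root up an octave
Bass note: B#
Notes (bottom to top) = B# D# G#


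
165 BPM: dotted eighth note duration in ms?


One quarter-note beat = 60000 / BPM = 60000 / 165 ms
Dotted eighth note = 3/4 × quarter note
Duration = 3/4 × 60000 / 165 = 45000 / 165
= 272.7 ms


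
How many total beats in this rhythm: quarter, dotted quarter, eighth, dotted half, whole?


Step by step:
Beat values:
  quarter = 1 beat
  dotted quarter = 1.5 beats
  eighth = 0.5 beats
  dotted half = 3 beats
  whole = 4 beats
Sum = 1 + 1.5 + 0.5 + 3 + 4
= 10 beats


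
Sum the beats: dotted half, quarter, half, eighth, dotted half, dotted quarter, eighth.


Solution.
Beat values:
  dotted half = 3 beats
  quarter = 1 beat
  half = 2 beats
  eighth = 0.5 beats
  dotted half = 3 beats
  dotted quarter = 1.5 beats
  eighth = 0.5 beats
Sum = 3 + 1 + 2 + 0.5 + 3 + 1.5 + 0.5
= 11.5 beats


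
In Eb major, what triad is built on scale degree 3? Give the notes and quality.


Working:
Eb major scale: Eb F G Ab Bb C D
Diatonic triad on degree 3 stacks scale notes 3, 5, 7: G Bb D
G→Bb = 3 semitones; G→D = 7 semitones → minor triad
= G Bb D (minor)


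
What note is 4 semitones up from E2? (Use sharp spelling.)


Solution.
E2: chromatic position 4 in octave 2 → absolute = 2×12 + 4 = 28
Transpose up 4: 28 + 4 = 32
32 = 2×12 + 8 → G# in octave 2
Result = G#2


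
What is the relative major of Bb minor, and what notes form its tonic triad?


Reasoning:
The relative major shares the key signature and is a minor 3rd above the minor tonic
A minor 3rd above Bb is Db
→ relative major of Bb minor is Db major
Tonic triad of Db major = root + major 3rd + perfect 5th = Db F Ab
= Db major; triad = Db F Ab


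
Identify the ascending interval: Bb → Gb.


Solution.
Letter names: B → G spans 6 letter names → a 6th
Semitones: Bb → Gb = 8 half-steps
A 6th of 8 semitones is a minor 6th
= minor 6th


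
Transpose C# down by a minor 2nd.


Let's work it out.
minor 2nd: 2 letter names, 1 semitones
Letter: C - 1 → B
Pitch: C# - 1 semitones, spelled as a B → B#
= B#


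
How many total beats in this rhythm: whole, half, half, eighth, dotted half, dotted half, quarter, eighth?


Let's work it out.
Beat values:
  whole = 4 beats
  half = 2 beats
  half = 2 beats
  eighth = 0.5 beats
  dotted half = 3 beats
  dotted half = 3 beats
  quarter = 1 beat
  eighth = 0.5 beats
Sum = 4 + 2 + 2 + 0.5 + 3 + 3 + 1 + 0.5
= 16 beats


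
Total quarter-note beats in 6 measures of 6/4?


Solution.
Time signature 6/4: the bottom number 4 means the quarter note gets one count
The top number 6 means 6 quarter-note beats per measure
Total = 6 × 6 measures
= 36 quarter-note beats


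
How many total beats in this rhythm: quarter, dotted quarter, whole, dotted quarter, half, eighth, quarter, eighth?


Step by step:
Beat values:
  quarter = 1 beat
  dotted quarter = 1.5 beats
  whole = 4 beats
  dotted quarter = 1.5 beats
  half = 2 beats
  eighth = 0.5 beats
  quarter = 1 beat
  eighth = 0.5 beats
Sum = 1 + 1.5 + 4 + 1.5 + 2 + 0.5 + 1 + 0.5
= 12 beats


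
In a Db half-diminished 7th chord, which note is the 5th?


Step by step:
Half-diminished 7th chord = root + minor 3rd + diminished 5th + minor 7th
Seventh chords stack in thirds, so the letter names are D-F-A-C
Root: Db
Minor 3rd above Db: Fb
Diminished 5th above Db: Abb
Minor 7th above Db: Cb
The 5th = Abb


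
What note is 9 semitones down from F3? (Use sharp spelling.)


F3: chromatic position 5 in octave 3 → absolute = 3×12 + 5 = 41
Transpose down 9: 41 - 9 = 32
32 = 2×12 + 8 → G# in octave 2
Result = G#2


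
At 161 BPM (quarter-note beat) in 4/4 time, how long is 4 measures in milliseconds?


Reasoning:
Quarter-note beat duration = 60000 / 161 ms
Beats per measure (4/4) = 4
One measure = 4 × 60000 / 161 = 240000 / 161 ms
4 measures = 4 × 240000 / 161 = 960000 / 161
= 5962.7 ms


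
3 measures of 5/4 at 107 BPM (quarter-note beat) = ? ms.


Let's work it out.
Quarter-note beat duration = 60000 / 107 ms
Beats per measure (5/4) = 5
One measure = 5 × 60000 / 107 = 300000 / 107 ms
3 measures = 3 × 300000 / 107 = 900000 / 107
= 8411.2 ms


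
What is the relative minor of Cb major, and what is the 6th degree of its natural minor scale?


The relative minor shares the major's key signature and starts on its 6th degree
6th degree = a major 6th above the tonic; a major 6th above Cb is Ab
→ relative minor of Cb major is Ab minor
Ab natural minor scale: Ab Bb Cb Db Eb Fb Gb
= Ab minor; 6th degree = Fb


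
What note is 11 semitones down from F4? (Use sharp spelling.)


Step by step:
F4: chromatic position 5 in octave 4 → absolute = 4×12 + 5 = 53
Transpose down 11: 53 - 11 = 42
42 = 3×12 + 6 → F# in octave 3
Result = F#3


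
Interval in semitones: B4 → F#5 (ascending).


Absolute semitone position = octave×12 + chromatic position
B4: 4×12 + 11 = 59
F#5: 5×12 + 6 = 66
Difference = 66 - 59 = 7
= 7 semitones


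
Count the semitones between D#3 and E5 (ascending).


Absolute semitone position = octave×12 + chromatic position
D#3: 3×12 + 3 = 39
E5: 5×12 + 4 = 64
Difference = 64 - 39 = 25
= 25 semitones


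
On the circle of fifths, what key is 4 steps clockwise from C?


Let's work it out.
Each clockwise step on the circle of fifths moves up a perfect 5th
From C: C → G → D → A → E
= E


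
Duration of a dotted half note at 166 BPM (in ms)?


One quarter-note beat = 60000 / BPM = 60000 / 166 ms
Dotted half note = 3 × quarter note
Duration = 3 × 60000 / 166 = 180000 / 166
= 1084.3 ms


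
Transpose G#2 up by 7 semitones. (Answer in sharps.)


Reasoning:
G#2: chromatic position 8 in octave 2 → absolute = 2×12 + 8 = 32
Transpose up 7: 32 + 7 = 39
39 = 3×12 + 3 → D# in octave 3
Result = D#3


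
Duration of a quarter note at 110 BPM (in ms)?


Reasoning:
One quarter-note beat = 60000 / BPM = 60000 / 110 ms
Duration = 60000 / 110
= 545.5 ms


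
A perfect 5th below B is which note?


A 5th spans 5 letter names, so from B we land on E
A perfect 5th = 7 semitones below B
Spell E at that pitch: E
= E


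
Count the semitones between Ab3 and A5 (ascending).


Reasoning:
Absolute semitone position = octave×12 + chromatic position
Ab3: 3×12 + 8 = 44
A5: 5×12 + 9 = 69
Difference = 69 - 44 = 25
= 25 semitones


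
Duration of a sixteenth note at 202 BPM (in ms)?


One quarter-note beat = 60000 / BPM = 60000 / 202 ms
Sixteenth note = 1/4 × quarter note
Duration = 1/4 × 60000 / 202 = 15000 / 202
= 74.3 ms


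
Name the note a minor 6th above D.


Working:
A 6th spans 6 letter names, so from D we land on B
A minor 6th = 8 semitones above D
Spell B at that pitch: Bb
= Bb


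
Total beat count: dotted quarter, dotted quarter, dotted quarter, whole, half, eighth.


Beat values:
  dotted quarter = 1.5 beats
  dotted quarter = 1.5 beats
  dotted quarter = 1.5 beats
  whole = 4 beats
  half = 2 beats
  eighth = 0.5 beats
Sum = 1.5 + 1.5 + 1.5 + 4 + 2 + 0.5
= 11 beats


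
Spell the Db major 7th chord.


Major 7th chord = root + major 3rd + perfect 5th + major 7th
Seventh chords stack in thirds, so the letter names are D-F-A-C
Root: Db
Major 3rd above Db: F
Perfect 5th above Db: Ab
Major 7th above Db: C
Chord = Db F Ab C


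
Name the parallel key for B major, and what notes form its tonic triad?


Parallel keys share the same tonic but differ in mode
B major → parallel is B minor
Tonic triad of B minor = B D F#
= B minor; triad = B D F#


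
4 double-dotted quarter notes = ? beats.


Working:
Base quarter note = 1 beat
Dot 1 adds half the previous value: +1/2
Dot 2 adds half the previous value: +1/4
One double-dotted quarter = 1 + 1/2 + 1/4 = 7/4
4 of them = 4 × 7/4 = 7
= 7 beats


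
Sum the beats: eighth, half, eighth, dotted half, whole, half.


Beat values:
  eighth = 0.5 beats
  half = 2 beats
  eighth = 0.5 beats
  dotted half = 3 beats
  whole = 4 beats
  half = 2 beats
Sum = 0.5 + 2 + 0.5 + 3 + 4 + 2
= 12 beats


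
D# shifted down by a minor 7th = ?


minor 7th: 7 letter names, 10 semitones
Letter: D - 6 → E
Pitch: D# - 10 semitones, spelled as an E → E#
= E#


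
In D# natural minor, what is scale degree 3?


Let's work it out.
Natural minor scale pattern: W-H-W-W-H-W-W (2-1-2-2-1-2-2 semitones)
Starting from D#:
  D# + 2 semitones → E#
  E# + 1 semitone → F#
  F# + 2 semitones → G#
  G# + 2 semitones → A#
  A# + 1 semitone → B
  B + 2 semitones → C#
  C# + 2 semitones → D#
Scale: D# E# F# G# A# B C#
Degree 3 = F#


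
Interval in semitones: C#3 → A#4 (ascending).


Absolute semitone position = octave×12 + chromatic position
C#3: 3×12 + 1 = 37
A#4: 4×12 + 10 = 58
Difference = 58 - 37 = 21
= 21 semitones


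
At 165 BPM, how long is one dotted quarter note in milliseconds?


One quarter-note beat = 60000 / BPM = 60000 / 165 ms
Dotted quarter note = 3/2 × quarter note
Duration = 3/2 × 60000 / 165 = 90000 / 165
= 545.5 ms


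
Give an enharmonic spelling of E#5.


Enharmonic notes sound the same pitch but are spelled with different letter names
E# and F name the same pitch class
= F5


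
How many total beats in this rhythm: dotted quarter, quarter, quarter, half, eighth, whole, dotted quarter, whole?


Step by step:
Beat values:
  dotted quarter = 1.5 beats
  quarter = 1 beat
  quarter = 1 beat
  half = 2 beats
  eighth = 0.5 beats
  whole = 4 beats
  dotted quarter = 1.5 beats
  whole = 4 beats
Sum = 1.5 + 1 + 1 + 2 + 0.5 + 4 + 1.5 + 4
= 15.5 beats


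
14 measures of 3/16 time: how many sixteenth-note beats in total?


Time signature 3/16: the bottom number 16 means the sixteenth note gets one count
The top number 3 means 3 sixteenth-note beats per measure
Total = 3 × 14 measures
= 42 sixteenth-note beats


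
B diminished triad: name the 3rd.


Step by step:
Diminished triad = root + minor 3rd (3 semitones) + diminished 5th (6 semitones)
A triad on B stacks thirds, so the chord tones use letter names B-D-F
Root: B
Minor 3rd above B: D
Diminished 5th above B: F
The 3rd = D


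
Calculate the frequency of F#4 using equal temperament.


Let's work it out.
f = 440 × 2^(n/12) where n = semitones from A4
F#4: -3 semitones from A4
f = 440 × 2^(-3/12)
f = 369.99 Hz


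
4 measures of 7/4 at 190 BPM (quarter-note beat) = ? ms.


Reasoning:
Quarter-note beat duration = 60000 / 190 ms
Beats per measure (7/4) = 7
One measure = 7 × 60000 / 190 = 420000 / 190 ms
4 measures = 4 × 420000 / 190 = 1680000 / 190
= 8842.1 ms


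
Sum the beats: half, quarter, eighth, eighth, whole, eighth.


Beat values:
  half = 2 beats
  quarter = 1 beat
  eighth = 0.5 beats
  eighth = 0.5 beats
  whole = 4 beats
  eighth = 0.5 beats
Sum = 2 + 1 + 0.5 + 0.5 + 4 + 0.5
= 8.5 beats


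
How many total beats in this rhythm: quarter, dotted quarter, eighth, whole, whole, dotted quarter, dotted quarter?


Step by step:
Beat values:
  quarter = 1 beat
  dotted quarter = 1.5 beats
  eighth = 0.5 beats
  whole = 4 beats
  whole = 4 beats
  dotted quarter = 1.5 beats
  dotted quarter = 1.5 beats
Sum = 1 + 1.5 + 0.5 + 4 + 4 + 1.5 + 1.5
= 14 beats


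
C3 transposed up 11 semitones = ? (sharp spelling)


Let's work it out.
C3: chromatic position 0 in octave 3 → absolute = 3×12 + 0 = 36
Transpose up 11: 36 + 11 = 47
47 = 3×12 + 11 → B in octave 3
Result = B3


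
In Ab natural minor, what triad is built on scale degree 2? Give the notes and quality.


Let's work it out.
Ab natural minor scale: Ab Bb Cb Db Eb Fb Gb
Diatonic triad on degree 2 stacks scale notes 2, 4, 6: Bb Db Fb
Bb→Db = 3 semitones; Bb→Fb = 6 semitones → diminished triad
= Bb Db Fb (diminished)


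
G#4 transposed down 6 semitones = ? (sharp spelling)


Reasoning:
G#4: chromatic position 8 in octave 4 → absolute = 4×12 + 8 = 56
Transpose down 6: 56 - 6 = 50
50 = 4×12 + 2 → D in octave 4
Result = D4


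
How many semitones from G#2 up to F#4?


Absolute semitone position = octave×12 + chromatic position
G#2: 2×12 + 8 = 32
F#4: 4×12 + 6 = 54
Difference = 54 - 32 = 22
= 22 semitones


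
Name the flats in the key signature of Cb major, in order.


Working:
Flat major keys: C(0), F(1), Bb(2), Eb(3), Ab(4), Db(5), Gb(6), Cb(7)
Cb major has 7 flats
Order of flats: Bb Eb Ab Db Gb Cb Fb → first 7: Bb, Eb, Ab, Db, Gb, Cb, Fb
= Bb, Eb, Ab, Db, Gb, Cb, Fb


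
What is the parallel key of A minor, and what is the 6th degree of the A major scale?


Parallel keys share the same tonic but differ in mode
A minor → parallel is A major
A major scale: A B C# D E F# G#
= A major; 6th degree = F#


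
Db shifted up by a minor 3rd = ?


Working:
minor 3rd: 3 letter names, 3 semitones
Letter: D + 2 → F
Pitch: Db + 3 semitones, spelled as an F → Fb
= Fb


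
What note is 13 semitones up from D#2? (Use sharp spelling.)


Solution.
D#2: chromatic position 3 in octave 2 → absolute = 2×12 + 3 = 27
Transpose up 13: 27 + 13 = 40
40 = 3×12 + 4 → E in octave 3
Result = E3


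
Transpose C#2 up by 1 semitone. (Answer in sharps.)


Reasoning:
C#2: chromatic position 1 in octave 2 → absolute = 2×12 + 1 = 25
Transpose up 1: 25 + 1 = 26
26 = 2×12 + 2 → D in octave 2
Result = D2
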